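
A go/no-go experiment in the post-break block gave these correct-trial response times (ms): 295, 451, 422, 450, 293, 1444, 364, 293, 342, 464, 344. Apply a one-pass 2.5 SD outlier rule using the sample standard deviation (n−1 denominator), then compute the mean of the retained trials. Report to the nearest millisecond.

n = 11, ΣRT = 5162, M = 469.273
Σ(x−M)² = 1088550.18; s = √(1088550.18/10) = 329.932
Cutoffs: 469.273 ± 2.5·329.932 → [-355.6, 1294.1]
Outside: 1444 → excluded.
Retained (n=10): Σ = 3718, mean = 3718/10 = 371.800

372 ms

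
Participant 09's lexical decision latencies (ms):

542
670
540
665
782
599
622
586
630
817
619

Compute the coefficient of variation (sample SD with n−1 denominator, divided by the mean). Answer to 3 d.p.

0.137

n = 11, Σ = 7072, M = 642.9091
Σ(x−M)² = 77990.909; s = √(77990.909/10) = 88.3125
CV = 88.3125 / 642.9091 = 0.13736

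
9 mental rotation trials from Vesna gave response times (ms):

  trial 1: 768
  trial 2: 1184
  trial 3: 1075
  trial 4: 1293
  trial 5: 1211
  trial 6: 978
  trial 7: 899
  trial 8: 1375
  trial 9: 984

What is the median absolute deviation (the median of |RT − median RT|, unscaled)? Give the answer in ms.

136 ms

Sorted: 768, 899, 978, 984, 1075, 1184, 1211, 1293, 1375 → median = 1075
|x − 1075|: 307, 109, 0, 218, 136, 97, 176, 300, 91
Sorted deviations: 0, 91, 97, 109, 136, 176, 218, 300, 307 → MAD = 136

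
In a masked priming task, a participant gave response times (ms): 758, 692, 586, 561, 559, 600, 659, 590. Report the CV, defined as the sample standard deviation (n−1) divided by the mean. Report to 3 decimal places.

n = 8, Σ = 5005, M = 625.6250
Σ(x−M)² = 35153.875; s = √(35153.875/7) = 70.8659
CV = 70.8659 / 625.6250 = 0.11327

0.113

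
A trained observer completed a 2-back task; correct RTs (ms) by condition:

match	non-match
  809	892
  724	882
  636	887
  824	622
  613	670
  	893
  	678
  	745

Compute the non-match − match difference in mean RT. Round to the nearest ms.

62 ms

M(match) = 3606/5 = 721.200
M(non-match) = 6269/8 = 783.625
Difference = 783.625 − 721.200 = 62.425 ms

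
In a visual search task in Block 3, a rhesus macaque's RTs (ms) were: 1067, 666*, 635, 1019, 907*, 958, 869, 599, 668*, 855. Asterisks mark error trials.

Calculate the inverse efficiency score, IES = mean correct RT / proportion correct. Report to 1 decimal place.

Correct trials (n=7): 1067, 635, 1019, 958, 869, 599, 855
Mean correct RT = 6002/7 = 857.4286 ms
Proportion correct = 7/10
IES = 857.4286 / (7/10) = 1224.898 ms

1224.9 ms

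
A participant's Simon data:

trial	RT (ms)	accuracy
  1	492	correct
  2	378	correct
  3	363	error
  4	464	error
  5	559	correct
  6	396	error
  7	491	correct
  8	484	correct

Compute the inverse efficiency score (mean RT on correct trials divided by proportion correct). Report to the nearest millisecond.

769 ms

Correct trials (n=5): 492, 378, 559, 491, 484
Mean correct RT = 2404/5 = 480.8000 ms
Proportion correct = 5/8
IES = 480.8000 / (5/8) = 769.280 ms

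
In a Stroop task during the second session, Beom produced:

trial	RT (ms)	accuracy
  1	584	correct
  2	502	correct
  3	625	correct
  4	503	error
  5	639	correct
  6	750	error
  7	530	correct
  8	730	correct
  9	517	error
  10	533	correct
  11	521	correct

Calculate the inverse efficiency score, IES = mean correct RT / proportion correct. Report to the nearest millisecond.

Correct trials (n=8): 584, 502, 625, 639, 530, 730, 533, 521
Mean correct RT = 4664/8 = 583.0000 ms
Proportion correct = 8/11
IES = 583.0000 / (8/11) = 801.625 ms

802 ms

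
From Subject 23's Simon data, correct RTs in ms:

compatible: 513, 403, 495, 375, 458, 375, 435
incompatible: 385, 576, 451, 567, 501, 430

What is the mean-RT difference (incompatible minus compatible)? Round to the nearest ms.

49 ms

M(compatible) = 3054/7 = 436.286
M(incompatible) = 2910/6 = 485.000
Difference = 485.000 − 436.286 = 48.714 ms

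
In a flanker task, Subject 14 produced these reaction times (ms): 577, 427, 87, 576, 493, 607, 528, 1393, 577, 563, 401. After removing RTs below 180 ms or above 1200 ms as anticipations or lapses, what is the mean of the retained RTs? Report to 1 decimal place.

527.7 ms

Excluded: 87, 1393
Retained (n=9): Σ = 4749
Mean = 4749/9 = 527.6667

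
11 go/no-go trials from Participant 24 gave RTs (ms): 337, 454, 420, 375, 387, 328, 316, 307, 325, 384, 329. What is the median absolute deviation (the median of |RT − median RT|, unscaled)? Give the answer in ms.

30 ms

Sorted: 307, 316, 325, 328, 329, 337, 375, 384, 387, 420, 454 → median = 337
|x − 337|: 0, 117, 83, 38, 50, 9, 21, 30, 12, 47, 8
Sorted deviations: 0, 8, 9, 12, 21, 30, 38, 47, 50, 83, 117 → MAD = 30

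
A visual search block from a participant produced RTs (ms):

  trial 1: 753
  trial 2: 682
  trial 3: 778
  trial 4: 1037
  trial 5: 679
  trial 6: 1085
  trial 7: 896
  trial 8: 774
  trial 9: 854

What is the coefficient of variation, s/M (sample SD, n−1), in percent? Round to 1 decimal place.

n = 9, Σ = 7538, M = 837.5556
Σ(x−M)² = 168766.222; s = √(168766.222/8) = 145.2439
CV = 145.2439 / 837.5556 = 0.17341 = 17.341%

17.3%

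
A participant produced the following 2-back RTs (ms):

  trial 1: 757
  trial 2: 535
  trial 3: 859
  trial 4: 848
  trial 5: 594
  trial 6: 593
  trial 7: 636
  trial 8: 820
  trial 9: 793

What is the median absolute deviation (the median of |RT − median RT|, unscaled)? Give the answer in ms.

102 ms

Sorted: 535, 593, 594, 636, 757, 793, 820, 848, 859 → median = 757
|x − 757|: 0, 222, 102, 91, 163, 164, 121, 63, 36
Sorted deviations: 0, 36, 63, 91, 102, 121, 163, 164, 222 → MAD = 102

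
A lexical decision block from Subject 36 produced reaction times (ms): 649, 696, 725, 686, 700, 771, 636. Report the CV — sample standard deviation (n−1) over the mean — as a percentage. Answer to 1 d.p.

6.5%

n = 7, Σ = 4863, M = 694.7143
Σ(x−M)² = 12379.429; s = √(12379.429/6) = 45.4229
CV = 45.4229 / 694.7143 = 0.06538 = 6.538%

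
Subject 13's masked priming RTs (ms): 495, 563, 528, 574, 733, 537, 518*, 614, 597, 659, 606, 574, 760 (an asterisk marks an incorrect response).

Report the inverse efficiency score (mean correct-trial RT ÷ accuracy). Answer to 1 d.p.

653.6 ms

Correct trials (n=12): 495, 563, 528, 574, 733, 537, 614, 597, 659, 606, 574, 760
Mean correct RT = 7240/12 = 603.3333 ms
Proportion correct = 12/13
IES = 603.3333 / (12/13) = 653.611 ms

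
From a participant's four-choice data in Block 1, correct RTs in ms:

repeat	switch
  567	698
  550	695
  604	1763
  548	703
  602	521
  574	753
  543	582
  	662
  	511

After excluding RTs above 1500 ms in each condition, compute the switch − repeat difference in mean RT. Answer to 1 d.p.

70.9 ms

switch: exclude 1763
M(repeat) = 3988/7 = 569.714
M(switch) = 5125/8 = 640.625
Difference = 640.625 − 569.714 = 70.911 ms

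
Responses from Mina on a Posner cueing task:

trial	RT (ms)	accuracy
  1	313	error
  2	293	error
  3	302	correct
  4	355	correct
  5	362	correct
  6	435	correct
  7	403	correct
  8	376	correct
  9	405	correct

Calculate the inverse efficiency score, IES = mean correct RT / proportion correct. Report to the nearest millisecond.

485 ms

Correct trials (n=7): 302, 355, 362, 435, 403, 376, 405
Mean correct RT = 2638/7 = 376.8571 ms
Proportion correct = 7/9
IES = 376.8571 / (7/9) = 484.531 ms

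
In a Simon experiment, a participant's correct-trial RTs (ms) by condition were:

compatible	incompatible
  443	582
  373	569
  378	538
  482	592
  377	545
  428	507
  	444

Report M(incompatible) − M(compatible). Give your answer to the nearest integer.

M(compatible) = 2481/6 = 413.500
M(incompatible) = 3777/7 = 539.571
Difference = 539.571 − 413.500 = 126.071 ms

126 ms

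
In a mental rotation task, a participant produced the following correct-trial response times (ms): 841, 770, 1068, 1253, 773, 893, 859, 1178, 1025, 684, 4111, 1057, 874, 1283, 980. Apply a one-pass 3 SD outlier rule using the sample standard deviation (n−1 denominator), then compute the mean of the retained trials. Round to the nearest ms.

n = 15, ΣRT = 17649, M = 1176.600
Σ(x−M)² = 9671959.60; s = √(9671959.60/14) = 831.176
Cutoffs: 1176.600 ± 3·831.176 → [-1316.9, 3670.1]
Outside: 4111 → excluded.
Retained (n=14): Σ = 13538, mean = 13538/14 = 967.000

967 ms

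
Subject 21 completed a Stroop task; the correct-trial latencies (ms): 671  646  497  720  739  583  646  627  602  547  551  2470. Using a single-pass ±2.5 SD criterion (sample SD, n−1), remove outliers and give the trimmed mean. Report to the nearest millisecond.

621 ms

n = 12, ΣRT = 9299, M = 774.917
Σ(x−M)² = 3189584.92; s = √(3189584.92/11) = 538.481
Cutoffs: 774.917 ± 2.5·538.481 → [-571.3, 2121.1]
Outside: 2470 → excluded.
Retained (n=11): Σ = 6829, mean = 6829/11 = 620.818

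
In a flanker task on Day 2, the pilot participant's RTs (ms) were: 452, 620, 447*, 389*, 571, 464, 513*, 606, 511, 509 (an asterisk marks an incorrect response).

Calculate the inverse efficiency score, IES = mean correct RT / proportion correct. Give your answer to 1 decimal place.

761.8 ms

Correct trials (n=7): 452, 620, 571, 464, 606, 511, 509
Mean correct RT = 3733/7 = 533.2857 ms
Proportion correct = 7/10
IES = 533.2857 / (7/10) = 761.837 ms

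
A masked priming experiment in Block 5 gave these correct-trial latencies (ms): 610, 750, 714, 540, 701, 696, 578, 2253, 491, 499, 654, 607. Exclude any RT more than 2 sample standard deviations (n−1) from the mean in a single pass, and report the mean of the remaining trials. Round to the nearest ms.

n = 12, ΣRT = 9093, M = 757.750
Σ(x−M)² = 2517932.25; s = √(2517932.25/11) = 478.438
Cutoffs: 757.750 ± 2·478.438 → [-199.1, 1714.6]
Outside: 2253 → excluded.
Retained (n=11): Σ = 6840, mean = 6840/11 = 621.818

622 ms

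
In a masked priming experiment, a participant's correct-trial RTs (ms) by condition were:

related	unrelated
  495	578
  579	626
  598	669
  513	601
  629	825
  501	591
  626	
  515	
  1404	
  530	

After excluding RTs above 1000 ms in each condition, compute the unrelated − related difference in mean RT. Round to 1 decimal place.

related: exclude 1404
M(related) = 4986/9 = 554.000
M(unrelated) = 3890/6 = 648.333
Difference = 648.333 − 554.000 = 94.333 ms

94.3 ms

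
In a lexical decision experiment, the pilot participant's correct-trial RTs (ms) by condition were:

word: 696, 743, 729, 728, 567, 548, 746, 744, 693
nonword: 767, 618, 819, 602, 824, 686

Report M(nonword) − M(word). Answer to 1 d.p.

31.1 ms

M(word) = 6194/9 = 688.222
M(nonword) = 4316/6 = 719.333
Difference = 719.333 − 688.222 = 31.111 ms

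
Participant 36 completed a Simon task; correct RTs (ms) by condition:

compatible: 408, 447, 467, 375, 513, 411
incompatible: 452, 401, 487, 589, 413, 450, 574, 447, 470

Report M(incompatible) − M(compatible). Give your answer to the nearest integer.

39 ms

M(compatible) = 2621/6 = 436.833
M(incompatible) = 4283/9 = 475.889
Difference = 475.889 − 436.833 = 39.056 ms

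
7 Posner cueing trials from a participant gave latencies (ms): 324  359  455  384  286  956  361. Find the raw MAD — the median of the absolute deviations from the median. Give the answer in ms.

37 ms

Sorted: 286, 324, 359, 361, 384, 455, 956 → median = 361
|x − 361|: 37, 2, 94, 23, 75, 595, 0
Sorted deviations: 0, 2, 23, 37, 75, 94, 595 → MAD = 37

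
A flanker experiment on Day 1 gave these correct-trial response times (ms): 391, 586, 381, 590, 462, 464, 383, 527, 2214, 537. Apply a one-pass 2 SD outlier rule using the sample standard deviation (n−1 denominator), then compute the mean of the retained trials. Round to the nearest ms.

n = 10, ΣRT = 6535, M = 653.500
Σ(x−M)² = 2762238.50; s = √(2762238.50/9) = 553.999
Cutoffs: 653.500 ± 2·553.999 → [-454.5, 1761.5]
Outside: 2214 → excluded.
Retained (n=9): Σ = 4321, mean = 4321/9 = 480.111

480 ms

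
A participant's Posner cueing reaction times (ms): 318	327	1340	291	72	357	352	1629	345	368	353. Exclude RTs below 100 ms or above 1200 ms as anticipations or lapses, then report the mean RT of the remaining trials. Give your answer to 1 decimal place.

338.9 ms

Excluded: 72, 1340, 1629
Retained (n=8): Σ = 2711
Mean = 2711/8 = 338.8750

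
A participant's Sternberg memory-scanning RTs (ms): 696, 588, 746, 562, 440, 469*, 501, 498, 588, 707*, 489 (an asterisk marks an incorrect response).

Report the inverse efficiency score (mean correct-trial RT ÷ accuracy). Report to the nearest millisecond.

694 ms

Correct trials (n=9): 696, 588, 746, 562, 440, 501, 498, 588, 489
Mean correct RT = 5108/9 = 567.5556 ms
Proportion correct = 9/11
IES = 567.5556 / (9/11) = 693.679 ms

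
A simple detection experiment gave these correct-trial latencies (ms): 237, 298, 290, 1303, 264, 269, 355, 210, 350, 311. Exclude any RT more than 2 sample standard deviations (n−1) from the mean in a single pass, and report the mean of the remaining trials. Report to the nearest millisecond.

n = 10, ΣRT = 3887, M = 388.700
Σ(x−M)² = 947408.10; s = √(947408.10/9) = 324.450
Cutoffs: 388.700 ± 2·324.450 → [-260.2, 1037.6]
Outside: 1303 → excluded.
Retained (n=9): Σ = 2584, mean = 2584/9 = 287.111

287 ms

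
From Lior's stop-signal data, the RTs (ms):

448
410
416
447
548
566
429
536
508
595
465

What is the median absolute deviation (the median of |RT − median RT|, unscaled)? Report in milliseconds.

Sorted: 410, 416, 429, 447, 448, 465, 508, 536, 548, 566, 595 → median = 465
|x − 465|: 17, 55, 49, 18, 83, 101, 36, 71, 43, 130, 0
Sorted deviations: 0, 17, 18, 36, 43, 49, 55, 71, 83, 101, 130 → MAD = 49

49 ms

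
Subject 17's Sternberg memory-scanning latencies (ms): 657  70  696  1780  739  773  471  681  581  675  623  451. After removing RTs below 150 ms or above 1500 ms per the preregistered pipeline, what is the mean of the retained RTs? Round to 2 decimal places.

634.70 ms

Excluded: 70, 1780
Retained (n=10): Σ = 6347
Mean = 6347/10 = 634.7000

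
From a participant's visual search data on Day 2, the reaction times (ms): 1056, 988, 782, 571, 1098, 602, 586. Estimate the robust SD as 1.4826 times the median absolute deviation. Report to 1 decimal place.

305.4 ms

Sorted: 571, 586, 602, 782, 988, 1056, 1098 → median = 782
|x − 782| sorted: 0, 180, 196, 206, 211, 274, 316 → MAD = 206
Robust SD ≈ 1.4826 × 206 = 305.416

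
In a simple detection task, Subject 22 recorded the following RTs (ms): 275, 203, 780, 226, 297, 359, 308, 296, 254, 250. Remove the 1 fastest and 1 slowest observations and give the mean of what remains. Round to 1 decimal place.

Sorted: 203, 226, 250, 254, 275, 296, 297, 308, 359, 780
Drop lowest 1 (203) and highest 1 (780)
Remaining (n=8): Σ = 2265, mean = 2265/8 = 283.125

283.1 ms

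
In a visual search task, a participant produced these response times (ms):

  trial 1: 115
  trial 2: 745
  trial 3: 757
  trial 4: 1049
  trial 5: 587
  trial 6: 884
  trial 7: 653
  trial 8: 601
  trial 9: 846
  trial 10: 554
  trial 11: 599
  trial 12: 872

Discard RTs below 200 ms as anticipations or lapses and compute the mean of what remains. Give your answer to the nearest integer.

Excluded: 115
Retained (n=11): Σ = 8147
Mean = 8147/11 = 740.6364

741 ms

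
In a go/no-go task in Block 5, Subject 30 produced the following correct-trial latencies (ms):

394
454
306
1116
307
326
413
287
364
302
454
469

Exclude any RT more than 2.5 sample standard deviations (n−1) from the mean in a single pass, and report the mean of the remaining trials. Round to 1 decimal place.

n = 12, ΣRT = 5192, M = 432.667
Σ(x−M)² = 557278.67; s = √(557278.67/11) = 225.082
Cutoffs: 432.667 ± 2.5·225.082 → [-130.0, 995.4]
Outside: 1116 → excluded.
Retained (n=11): Σ = 4076, mean = 4076/11 = 370.545

370.5 ms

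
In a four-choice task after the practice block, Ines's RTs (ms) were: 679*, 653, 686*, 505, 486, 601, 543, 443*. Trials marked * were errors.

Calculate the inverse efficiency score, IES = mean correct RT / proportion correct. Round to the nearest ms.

892 ms

Correct trials (n=5): 653, 505, 486, 601, 543
Mean correct RT = 2788/5 = 557.6000 ms
Proportion correct = 5/8
IES = 557.6000 / (5/8) = 892.160 ms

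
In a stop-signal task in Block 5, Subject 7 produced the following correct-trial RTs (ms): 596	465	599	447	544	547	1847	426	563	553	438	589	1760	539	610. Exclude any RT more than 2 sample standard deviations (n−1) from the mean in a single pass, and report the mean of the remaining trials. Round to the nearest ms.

532 ms

n = 15, ΣRT = 10523, M = 701.533
Σ(x−M)² = 2857609.73; s = √(2857609.73/14) = 451.791
Cutoffs: 701.533 ± 2·451.791 → [-202.0, 1605.1]
Outside: 1760, 1847 → excluded.
Retained (n=13): Σ = 6916, mean = 6916/13 = 532.000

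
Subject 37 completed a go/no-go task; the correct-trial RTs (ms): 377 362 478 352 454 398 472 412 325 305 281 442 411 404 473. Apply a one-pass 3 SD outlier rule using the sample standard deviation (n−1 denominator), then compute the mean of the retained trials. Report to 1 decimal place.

n = 15, ΣRT = 5946, M = 396.400
Σ(x−M)² = 54455.60; s = √(54455.60/14) = 62.367
Cutoffs: 396.400 ± 3·62.367 → [209.3, 583.5]
No RTs fall outside the cutoffs; all 15 retained. Mean = 5946/15 = 396.400

396.4 ms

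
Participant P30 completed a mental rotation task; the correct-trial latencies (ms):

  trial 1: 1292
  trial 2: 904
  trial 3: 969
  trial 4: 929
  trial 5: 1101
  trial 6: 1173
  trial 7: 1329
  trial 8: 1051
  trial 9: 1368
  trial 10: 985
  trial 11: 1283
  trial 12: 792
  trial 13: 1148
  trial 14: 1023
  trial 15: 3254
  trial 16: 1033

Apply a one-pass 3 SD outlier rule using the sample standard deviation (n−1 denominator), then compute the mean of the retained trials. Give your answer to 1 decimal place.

n = 16, ΣRT = 19634, M = 1227.125
Σ(x−M)² = 4789121.75; s = √(4789121.75/15) = 565.044
Cutoffs: 1227.125 ± 3·565.044 → [-468.0, 2922.3]
Outside: 3254 → excluded.
Retained (n=15): Σ = 16380, mean = 16380/15 = 1092.000

1092.0 ms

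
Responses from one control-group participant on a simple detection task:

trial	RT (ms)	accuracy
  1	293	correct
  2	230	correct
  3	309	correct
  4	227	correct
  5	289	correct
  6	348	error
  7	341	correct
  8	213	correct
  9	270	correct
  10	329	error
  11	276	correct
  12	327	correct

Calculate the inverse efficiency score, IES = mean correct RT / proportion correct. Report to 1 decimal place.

Correct trials (n=10): 293, 230, 309, 227, 289, 341, 213, 270, 276, 327
Mean correct RT = 2775/10 = 277.5000 ms
Proportion correct = 10/12
IES = 277.5000 / (10/12) = 333.000 ms

333.0 ms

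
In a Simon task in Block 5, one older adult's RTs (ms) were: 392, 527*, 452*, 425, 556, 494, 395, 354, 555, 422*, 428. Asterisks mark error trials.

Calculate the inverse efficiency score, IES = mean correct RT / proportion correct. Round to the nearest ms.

619 ms

Correct trials (n=8): 392, 425, 556, 494, 395, 354, 555, 428
Mean correct RT = 3599/8 = 449.8750 ms
Proportion correct = 8/11
IES = 449.8750 / (8/11) = 618.578 ms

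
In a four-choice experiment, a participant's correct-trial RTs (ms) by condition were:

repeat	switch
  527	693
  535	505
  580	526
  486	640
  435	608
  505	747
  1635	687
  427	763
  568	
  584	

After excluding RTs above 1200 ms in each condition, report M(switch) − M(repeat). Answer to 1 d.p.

repeat: exclude 1635
M(repeat) = 4647/9 = 516.333
M(switch) = 5169/8 = 646.125
Difference = 646.125 − 516.333 = 129.792 ms

129.8 ms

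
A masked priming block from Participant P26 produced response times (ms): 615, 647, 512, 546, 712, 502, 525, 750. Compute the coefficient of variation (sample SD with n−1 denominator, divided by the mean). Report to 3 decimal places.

n = 8, Σ = 4809, M = 601.1250
Σ(x−M)² = 63356.875; s = √(63356.875/7) = 95.1366
CV = 95.1366 / 601.1250 = 0.15826

0.158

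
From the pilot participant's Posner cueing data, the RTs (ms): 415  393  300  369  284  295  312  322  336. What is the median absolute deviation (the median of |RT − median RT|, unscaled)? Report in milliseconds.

Sorted: 284, 295, 300, 312, 322, 336, 369, 393, 415 → median = 322
|x − 322|: 93, 71, 22, 47, 38, 27, 10, 0, 14
Sorted deviations: 0, 10, 14, 22, 27, 38, 47, 71, 93 → MAD = 27

27 ms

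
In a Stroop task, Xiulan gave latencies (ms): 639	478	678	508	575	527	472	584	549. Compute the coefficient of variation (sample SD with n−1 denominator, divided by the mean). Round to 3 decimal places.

0.126

n = 9, Σ = 5010, M = 556.6667
Σ(x−M)² = 39248.000; s = √(39248.000/8) = 70.0428
CV = 70.0428 / 556.6667 = 0.12583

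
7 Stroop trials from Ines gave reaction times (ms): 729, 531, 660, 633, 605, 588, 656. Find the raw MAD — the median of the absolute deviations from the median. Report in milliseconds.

28 ms

Sorted: 531, 588, 605, 633, 656, 660, 729 → median = 633
|x − 633|: 96, 102, 27, 0, 28, 45, 23
Sorted deviations: 0, 23, 27, 28, 45, 96, 102 → MAD = 28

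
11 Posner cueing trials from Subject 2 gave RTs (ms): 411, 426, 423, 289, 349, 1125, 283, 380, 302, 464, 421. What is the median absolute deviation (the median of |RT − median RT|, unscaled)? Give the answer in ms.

Sorted: 283, 289, 302, 349, 380, 411, 421, 423, 426, 464, 1125 → median = 411
|x − 411|: 0, 15, 12, 122, 62, 714, 128, 31, 109, 53, 10
Sorted deviations: 0, 10, 12, 15, 31, 53, 62, 109, 122, 128, 714 → MAD = 53

53 ms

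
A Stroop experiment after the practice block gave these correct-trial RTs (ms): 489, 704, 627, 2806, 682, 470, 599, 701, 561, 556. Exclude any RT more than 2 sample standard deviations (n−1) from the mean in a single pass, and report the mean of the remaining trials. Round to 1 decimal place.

598.8 ms

n = 10, ΣRT = 8195, M = 819.500
Σ(x−M)² = 4445782.50; s = √(4445782.50/9) = 702.834
Cutoffs: 819.500 ± 2·702.834 → [-586.2, 2225.2]
Outside: 2806 → excluded.
Retained (n=9): Σ = 5389, mean = 5389/9 = 598.778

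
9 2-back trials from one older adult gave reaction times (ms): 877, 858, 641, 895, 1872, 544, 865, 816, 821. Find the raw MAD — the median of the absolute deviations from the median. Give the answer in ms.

Sorted: 544, 641, 816, 821, 858, 865, 877, 895, 1872 → median = 858
|x − 858|: 19, 0, 217, 37, 1014, 314, 7, 42, 37
Sorted deviations: 0, 7, 19, 37, 37, 42, 217, 314, 1014 → MAD = 37

37 ms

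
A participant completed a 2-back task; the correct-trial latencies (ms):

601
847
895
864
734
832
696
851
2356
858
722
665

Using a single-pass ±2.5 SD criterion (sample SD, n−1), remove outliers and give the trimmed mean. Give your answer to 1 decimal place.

n = 12, ΣRT = 10921, M = 910.083
Σ(x−M)² = 2377116.92; s = √(2377116.92/11) = 464.867
Cutoffs: 910.083 ± 2.5·464.867 → [-252.1, 2072.3]
Outside: 2356 → excluded.
Retained (n=11): Σ = 8565, mean = 8565/11 = 778.636

778.6 ms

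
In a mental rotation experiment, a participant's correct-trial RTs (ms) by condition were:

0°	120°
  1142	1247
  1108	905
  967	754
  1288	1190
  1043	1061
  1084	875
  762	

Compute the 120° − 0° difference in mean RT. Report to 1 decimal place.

-51.0 ms

M(0°) = 7394/7 = 1056.286
M(120°) = 6032/6 = 1005.333
Difference = 1005.333 − 1056.286 = -50.952 ms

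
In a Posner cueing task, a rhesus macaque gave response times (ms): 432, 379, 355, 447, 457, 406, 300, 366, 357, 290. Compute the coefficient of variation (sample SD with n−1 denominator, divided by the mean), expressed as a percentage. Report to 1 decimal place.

15.1%

n = 10, Σ = 3789, M = 378.9000
Σ(x−M)² = 29636.900; s = √(29636.900/9) = 57.3846
CV = 57.3846 / 378.9000 = 0.15145 = 15.145%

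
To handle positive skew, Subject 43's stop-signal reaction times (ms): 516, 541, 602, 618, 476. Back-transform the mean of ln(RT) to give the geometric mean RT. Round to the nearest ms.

548 ms

ln(RT): 6.2461, 6.2934, 6.4003, 6.4265, 6.1654
Mean ln(RT) = 31.5317/5 = 6.30634
Geometric mean = exp(6.30634) = 548.03 ms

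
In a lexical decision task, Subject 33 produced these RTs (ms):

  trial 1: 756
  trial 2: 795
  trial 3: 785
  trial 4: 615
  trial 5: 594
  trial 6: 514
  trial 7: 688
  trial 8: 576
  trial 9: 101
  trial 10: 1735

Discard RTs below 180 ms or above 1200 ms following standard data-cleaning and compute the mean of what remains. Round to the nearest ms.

Excluded: 101, 1735
Retained (n=8): Σ = 5323
Mean = 5323/8 = 665.3750

665 ms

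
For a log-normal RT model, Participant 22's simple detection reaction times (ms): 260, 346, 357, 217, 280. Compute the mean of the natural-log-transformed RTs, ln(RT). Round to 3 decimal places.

5.660

ln(RT): 5.5607, 5.8464, 5.8777, 5.3799, 5.6348
Σ ln(RT) = 28.2995
Mean = 28.2995/5 = 5.65991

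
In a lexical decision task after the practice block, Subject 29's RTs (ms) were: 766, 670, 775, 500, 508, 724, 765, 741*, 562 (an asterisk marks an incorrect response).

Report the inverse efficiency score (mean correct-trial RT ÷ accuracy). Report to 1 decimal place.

Correct trials (n=8): 766, 670, 775, 500, 508, 724, 765, 562
Mean correct RT = 5270/8 = 658.7500 ms
Proportion correct = 8/9
IES = 658.7500 / (8/9) = 741.094 ms

741.1 ms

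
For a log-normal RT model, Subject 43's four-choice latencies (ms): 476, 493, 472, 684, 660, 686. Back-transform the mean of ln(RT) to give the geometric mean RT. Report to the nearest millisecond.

570 ms

ln(RT): 6.1654, 6.2005, 6.1570, 6.5280, 6.4922, 6.5309
Mean ln(RT) = 38.0740/6 = 6.34566
Geometric mean = exp(6.34566) = 570.02 ms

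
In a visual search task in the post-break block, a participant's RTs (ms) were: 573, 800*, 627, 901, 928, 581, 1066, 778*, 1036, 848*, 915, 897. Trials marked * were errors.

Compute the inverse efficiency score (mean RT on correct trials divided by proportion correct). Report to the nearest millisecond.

Correct trials (n=9): 573, 627, 901, 928, 581, 1066, 1036, 915, 897
Mean correct RT = 7524/9 = 836.0000 ms
Proportion correct = 9/12
IES = 836.0000 / (9/12) = 1114.667 ms

1115 ms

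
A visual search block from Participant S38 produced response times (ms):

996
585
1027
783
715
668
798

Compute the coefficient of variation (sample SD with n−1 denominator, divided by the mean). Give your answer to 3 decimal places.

0.206

n = 7, Σ = 5572, M = 796.0000
Σ(x−M)² = 161000.000; s = √(161000.000/6) = 163.8088
CV = 163.8088 / 796.0000 = 0.20579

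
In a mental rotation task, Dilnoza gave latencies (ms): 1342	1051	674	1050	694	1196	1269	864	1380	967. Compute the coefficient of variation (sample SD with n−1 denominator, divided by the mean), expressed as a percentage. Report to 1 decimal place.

24.1%

n = 10, Σ = 10487, M = 1048.7000
Σ(x−M)² = 573022.100; s = √(573022.100/9) = 252.3274
CV = 252.3274 / 1048.7000 = 0.24061 = 24.061%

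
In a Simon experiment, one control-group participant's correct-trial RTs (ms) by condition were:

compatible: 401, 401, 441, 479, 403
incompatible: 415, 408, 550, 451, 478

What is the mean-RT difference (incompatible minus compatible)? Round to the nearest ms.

35 ms

M(compatible) = 2125/5 = 425.000
M(incompatible) = 2302/5 = 460.400
Difference = 460.400 − 425.000 = 35.400 ms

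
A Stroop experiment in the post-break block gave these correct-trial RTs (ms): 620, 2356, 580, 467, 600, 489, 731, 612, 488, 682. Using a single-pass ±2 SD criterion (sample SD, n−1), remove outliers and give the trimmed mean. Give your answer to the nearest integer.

n = 10, ΣRT = 7625, M = 762.500
Σ(x−M)² = 2886856.50; s = √(2886856.50/9) = 566.358
Cutoffs: 762.500 ± 2·566.358 → [-370.2, 1895.2]
Outside: 2356 → excluded.
Retained (n=9): Σ = 5269, mean = 5269/9 = 585.444

585 ms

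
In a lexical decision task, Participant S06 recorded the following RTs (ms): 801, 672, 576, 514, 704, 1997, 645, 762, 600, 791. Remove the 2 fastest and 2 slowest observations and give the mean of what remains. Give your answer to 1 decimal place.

695.7 ms

Sorted: 514, 576, 600, 645, 672, 704, 762, 791, 801, 1997
Drop lowest 2 (514, 576) and highest 2 (801, 1997)
Remaining (n=6): Σ = 4174, mean = 4174/6 = 695.667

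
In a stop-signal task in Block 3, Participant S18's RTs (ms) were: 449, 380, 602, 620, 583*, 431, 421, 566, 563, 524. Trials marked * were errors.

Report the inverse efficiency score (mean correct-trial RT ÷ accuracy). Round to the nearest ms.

Correct trials (n=9): 449, 380, 602, 620, 431, 421, 566, 563, 524
Mean correct RT = 4556/9 = 506.2222 ms
Proportion correct = 9/10
IES = 506.2222 / (9/10) = 562.469 ms

562 ms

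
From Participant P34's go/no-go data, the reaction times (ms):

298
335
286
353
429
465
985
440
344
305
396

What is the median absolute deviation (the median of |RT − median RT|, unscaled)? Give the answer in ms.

55 ms

Sorted: 286, 298, 305, 335, 344, 353, 396, 429, 440, 465, 985 → median = 353
|x − 353|: 55, 18, 67, 0, 76, 112, 632, 87, 9, 48, 43
Sorted deviations: 0, 9, 18, 43, 48, 55, 67, 76, 87, 112, 632 → MAD = 55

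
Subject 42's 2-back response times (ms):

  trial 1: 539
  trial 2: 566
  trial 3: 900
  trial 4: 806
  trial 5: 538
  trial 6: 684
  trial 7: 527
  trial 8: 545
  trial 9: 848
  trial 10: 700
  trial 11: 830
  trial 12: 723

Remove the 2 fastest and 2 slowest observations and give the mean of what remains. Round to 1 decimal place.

Sorted: 527, 538, 539, 545, 566, 684, 700, 723, 806, 830, 848, 900
Drop lowest 2 (527, 538) and highest 2 (848, 900)
Remaining (n=8): Σ = 5393, mean = 5393/8 = 674.125

674.1 ms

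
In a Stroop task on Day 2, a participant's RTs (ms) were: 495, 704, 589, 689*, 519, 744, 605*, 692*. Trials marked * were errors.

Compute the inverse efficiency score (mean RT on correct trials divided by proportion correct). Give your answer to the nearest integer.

976 ms

Correct trials (n=5): 495, 704, 589, 519, 744
Mean correct RT = 3051/5 = 610.2000 ms
Proportion correct = 5/8
IES = 610.2000 / (5/8) = 976.320 ms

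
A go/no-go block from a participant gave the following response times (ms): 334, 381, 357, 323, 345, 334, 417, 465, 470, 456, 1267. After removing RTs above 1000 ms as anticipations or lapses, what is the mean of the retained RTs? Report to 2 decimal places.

Excluded: 1267
Retained (n=10): Σ = 3882
Mean = 3882/10 = 388.2000

388.20 ms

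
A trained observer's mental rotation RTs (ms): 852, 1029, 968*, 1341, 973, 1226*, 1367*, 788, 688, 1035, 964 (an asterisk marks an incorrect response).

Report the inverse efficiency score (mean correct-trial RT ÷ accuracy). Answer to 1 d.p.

1318.3 ms

Correct trials (n=8): 852, 1029, 1341, 973, 788, 688, 1035, 964
Mean correct RT = 7670/8 = 958.7500 ms
Proportion correct = 8/11
IES = 958.7500 / (8/11) = 1318.281 ms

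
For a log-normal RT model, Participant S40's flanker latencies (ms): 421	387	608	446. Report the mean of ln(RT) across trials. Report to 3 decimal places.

ln(RT): 6.0426, 5.9584, 6.4102, 6.1003
Σ ln(RT) = 24.5116
Mean = 24.5116/4 = 6.12789

6.128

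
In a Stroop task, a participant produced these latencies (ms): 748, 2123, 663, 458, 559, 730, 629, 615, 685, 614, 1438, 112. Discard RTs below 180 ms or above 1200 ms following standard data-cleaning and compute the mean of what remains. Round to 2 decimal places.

Excluded: 112, 1438, 2123
Retained (n=9): Σ = 5701
Mean = 5701/9 = 633.4444

633.44 ms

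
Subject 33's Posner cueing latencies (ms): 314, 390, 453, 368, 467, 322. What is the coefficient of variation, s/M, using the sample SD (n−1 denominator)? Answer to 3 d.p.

0.167

n = 6, Σ = 2314, M = 385.6667
Σ(x−M)² = 20669.333; s = √(20669.333/5) = 64.2952
CV = 64.2952 / 385.6667 = 0.16671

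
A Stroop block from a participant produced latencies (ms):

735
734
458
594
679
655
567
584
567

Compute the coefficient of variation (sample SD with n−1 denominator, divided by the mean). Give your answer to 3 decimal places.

0.145

n = 9, Σ = 5573, M = 619.2222
Σ(x−M)² = 64755.556; s = √(64755.556/8) = 89.9691
CV = 89.9691 / 619.2222 = 0.14529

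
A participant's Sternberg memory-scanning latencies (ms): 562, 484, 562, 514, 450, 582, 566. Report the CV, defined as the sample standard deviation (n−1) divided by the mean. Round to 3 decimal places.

n = 7, Σ = 3720, M = 531.4286
Σ(x−M)² = 14805.714; s = √(14805.714/6) = 49.6751
CV = 49.6751 / 531.4286 = 0.09347

0.093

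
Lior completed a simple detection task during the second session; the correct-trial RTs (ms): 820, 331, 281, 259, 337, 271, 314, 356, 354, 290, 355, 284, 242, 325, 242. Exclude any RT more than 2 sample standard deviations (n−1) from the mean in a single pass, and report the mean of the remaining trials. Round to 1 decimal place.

n = 15, ΣRT = 5061, M = 337.400
Σ(x−M)² = 271613.60; s = √(271613.60/14) = 139.287
Cutoffs: 337.400 ± 2·139.287 → [58.8, 616.0]
Outside: 820 → excluded.
Retained (n=14): Σ = 4241, mean = 4241/14 = 302.929

302.9 ms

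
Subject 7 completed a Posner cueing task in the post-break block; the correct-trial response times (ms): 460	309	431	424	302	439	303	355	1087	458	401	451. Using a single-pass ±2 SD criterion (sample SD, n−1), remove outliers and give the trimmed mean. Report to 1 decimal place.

n = 12, ΣRT = 5420, M = 451.667
Σ(x−M)² = 481878.67; s = √(481878.67/11) = 209.302
Cutoffs: 451.667 ± 2·209.302 → [33.1, 870.3]
Outside: 1087 → excluded.
Retained (n=11): Σ = 4333, mean = 4333/11 = 393.909

393.9 ms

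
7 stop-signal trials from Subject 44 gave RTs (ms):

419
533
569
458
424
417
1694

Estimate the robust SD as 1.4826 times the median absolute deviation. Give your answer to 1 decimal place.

60.8 ms

Sorted: 417, 419, 424, 458, 533, 569, 1694 → median = 458
|x − 458| sorted: 0, 34, 39, 41, 75, 111, 1236 → MAD = 41
Robust SD ≈ 1.4826 × 41 = 60.787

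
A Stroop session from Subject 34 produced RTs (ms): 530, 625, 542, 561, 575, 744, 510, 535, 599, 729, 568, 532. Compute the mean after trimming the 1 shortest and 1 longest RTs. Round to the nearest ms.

580 ms

Sorted: 510, 530, 532, 535, 542, 561, 568, 575, 599, 625, 729, 744
Drop lowest 1 (510) and highest 1 (744)
Remaining (n=10): Σ = 5796, mean = 5796/10 = 579.600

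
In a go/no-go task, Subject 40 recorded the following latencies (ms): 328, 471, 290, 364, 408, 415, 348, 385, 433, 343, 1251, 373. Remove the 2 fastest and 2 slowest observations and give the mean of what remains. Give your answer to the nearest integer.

384 ms

Sorted: 290, 328, 343, 348, 364, 373, 385, 408, 415, 433, 471, 1251
Drop lowest 2 (290, 328) and highest 2 (471, 1251)
Remaining (n=8): Σ = 3069, mean = 3069/8 = 383.625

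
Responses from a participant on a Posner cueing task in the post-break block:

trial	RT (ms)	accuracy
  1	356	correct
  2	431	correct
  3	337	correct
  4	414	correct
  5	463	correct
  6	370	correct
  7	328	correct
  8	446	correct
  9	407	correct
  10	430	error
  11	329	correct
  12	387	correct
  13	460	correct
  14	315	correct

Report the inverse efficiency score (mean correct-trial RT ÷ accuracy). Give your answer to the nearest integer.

418 ms

Correct trials (n=13): 356, 431, 337, 414, 463, 370, 328, 446, 407, 329, 387, 460, 315
Mean correct RT = 5043/13 = 387.9231 ms
Proportion correct = 13/14
IES = 387.9231 / (13/14) = 417.763 ms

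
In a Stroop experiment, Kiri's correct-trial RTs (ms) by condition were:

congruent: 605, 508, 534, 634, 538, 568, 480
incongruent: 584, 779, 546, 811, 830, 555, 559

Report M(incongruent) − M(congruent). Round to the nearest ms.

114 ms

M(congruent) = 3867/7 = 552.429
M(incongruent) = 4664/7 = 666.286
Difference = 666.286 − 552.429 = 113.857 ms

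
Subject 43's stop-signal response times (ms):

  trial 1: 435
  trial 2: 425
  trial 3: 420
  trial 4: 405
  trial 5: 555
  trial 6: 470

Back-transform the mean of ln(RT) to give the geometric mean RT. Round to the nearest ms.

449 ms

ln(RT): 6.0753, 6.0521, 6.0403, 6.0039, 6.3190, 6.1527
Mean ln(RT) = 36.6433/6 = 6.10721
Geometric mean = exp(6.10721) = 449.09 ms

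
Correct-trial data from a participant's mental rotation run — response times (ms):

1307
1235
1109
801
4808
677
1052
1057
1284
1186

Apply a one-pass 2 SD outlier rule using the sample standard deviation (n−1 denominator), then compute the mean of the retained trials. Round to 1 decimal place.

n = 10, ΣRT = 14516, M = 1451.600
Σ(x−M)² = 12887928.40; s = √(12887928.40/9) = 1196.659
Cutoffs: 1451.600 ± 2·1196.659 → [-941.7, 3844.9]
Outside: 4808 → excluded.
Retained (n=9): Σ = 9708, mean = 9708/9 = 1078.667

1078.7 ms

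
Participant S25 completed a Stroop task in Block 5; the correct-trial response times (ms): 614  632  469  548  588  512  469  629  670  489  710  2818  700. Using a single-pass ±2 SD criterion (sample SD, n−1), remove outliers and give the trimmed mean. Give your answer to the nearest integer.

586 ms

n = 13, ΣRT = 9848, M = 757.538
Σ(x−M)² = 4683181.23; s = √(4683181.23/12) = 624.712
Cutoffs: 757.538 ± 2·624.712 → [-491.9, 2007.0]
Outside: 2818 → excluded.
Retained (n=12): Σ = 7030, mean = 7030/12 = 585.833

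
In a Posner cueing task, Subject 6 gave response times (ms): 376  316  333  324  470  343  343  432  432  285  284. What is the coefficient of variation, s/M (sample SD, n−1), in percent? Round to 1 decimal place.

n = 11, Σ = 3938, M = 358.0000
Σ(x−M)² = 38620.000; s = √(38620.000/10) = 62.1450
CV = 62.1450 / 358.0000 = 0.17359 = 17.359%

17.4%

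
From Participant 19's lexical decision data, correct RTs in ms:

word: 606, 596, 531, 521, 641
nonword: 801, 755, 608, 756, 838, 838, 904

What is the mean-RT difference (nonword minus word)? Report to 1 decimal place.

M(word) = 2895/5 = 579.000
M(nonword) = 5500/7 = 785.714
Difference = 785.714 − 579.000 = 206.714 ms

206.7 ms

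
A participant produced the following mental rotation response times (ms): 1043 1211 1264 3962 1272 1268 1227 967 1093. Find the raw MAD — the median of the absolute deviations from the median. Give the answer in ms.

Sorted: 967, 1043, 1093, 1211, 1227, 1264, 1268, 1272, 3962 → median = 1227
|x − 1227|: 184, 16, 37, 2735, 45, 41, 0, 260, 134
Sorted deviations: 0, 16, 37, 41, 45, 134, 184, 260, 2735 → MAD = 45

45 ms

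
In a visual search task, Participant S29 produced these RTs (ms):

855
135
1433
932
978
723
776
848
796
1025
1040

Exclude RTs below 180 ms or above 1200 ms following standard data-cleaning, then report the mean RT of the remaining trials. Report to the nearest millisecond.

886 ms

Excluded: 135, 1433
Retained (n=9): Σ = 7973
Mean = 7973/9 = 885.8889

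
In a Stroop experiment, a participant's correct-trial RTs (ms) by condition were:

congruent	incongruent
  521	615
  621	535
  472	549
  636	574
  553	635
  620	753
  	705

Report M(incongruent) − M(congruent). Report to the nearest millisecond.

M(congruent) = 3423/6 = 570.500
M(incongruent) = 4366/7 = 623.714
Difference = 623.714 − 570.500 = 53.214 ms

53 ms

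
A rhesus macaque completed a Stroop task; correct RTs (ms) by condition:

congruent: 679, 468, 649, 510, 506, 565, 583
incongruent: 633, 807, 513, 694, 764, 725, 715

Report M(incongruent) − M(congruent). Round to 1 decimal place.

127.3 ms

M(congruent) = 3960/7 = 565.714
M(incongruent) = 4851/7 = 693.000
Difference = 693.000 − 565.714 = 127.286 ms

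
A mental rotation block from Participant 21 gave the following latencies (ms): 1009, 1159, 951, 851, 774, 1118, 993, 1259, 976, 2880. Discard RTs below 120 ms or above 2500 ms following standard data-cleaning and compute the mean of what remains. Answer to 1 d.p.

1010.0 ms

Excluded: 2880
Retained (n=9): Σ = 9090
Mean = 9090/9 = 1010.0000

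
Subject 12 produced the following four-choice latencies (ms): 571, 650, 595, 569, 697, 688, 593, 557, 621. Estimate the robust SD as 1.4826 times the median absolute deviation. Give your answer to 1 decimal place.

38.5 ms

Sorted: 557, 569, 571, 593, 595, 621, 650, 688, 697 → median = 595
|x − 595| sorted: 0, 2, 24, 26, 26, 38, 55, 93, 102 → MAD = 26
Robust SD ≈ 1.4826 × 26 = 38.548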